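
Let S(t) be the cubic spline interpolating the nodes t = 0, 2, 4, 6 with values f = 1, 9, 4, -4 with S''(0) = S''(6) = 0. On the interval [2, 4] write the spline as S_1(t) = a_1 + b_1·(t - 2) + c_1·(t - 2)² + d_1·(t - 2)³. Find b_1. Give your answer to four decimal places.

Put M_i = S'' at the i-th knot. Here h = (2, 2, 2) and Δ = (4, -5/2, -4), so the interior equations h_(i-1)·M_(i-1) + 2(h_(i-1)+h_i)·M_i + h_i·M_(i+1) = 6(Δ_i − Δ_(i-1)) read
  2·M_0 + 8·M_1 + 2·M_2 = 6(Δ_1 - Δ_0) = -39
  2·M_1 + 8·M_2 + 2·M_3 = 6(Δ_2 - Δ_1) = -9
Natural end conditions: M_0 = M_3 = 0.
Forward elimination and back-substitution give M_0 = 0, M_1 = -49/10, M_2 = 1/10, M_3 = 0.
On [2, 4], with S_1(t) = a_1 + b_1·(t - 2) + c_1·(t - 2)² + d_1·(t - 2)³: c_1 = M_1/2 = -49/20, d_1 = (M_2 - M_1)/(6h_1) = 5/12, b_1 = Δ_1 - h_1(2M_1 + M_2)/6 = 11/15.

0.7333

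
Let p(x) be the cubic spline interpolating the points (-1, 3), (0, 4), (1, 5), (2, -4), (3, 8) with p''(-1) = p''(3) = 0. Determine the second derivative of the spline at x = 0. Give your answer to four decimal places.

6.5357

Put σ_i = p'' at the i-th knot. Here h = (1, 1, 1, 1) and Δ = (1, 1, -9, 12), so the interior equations h_(i-1)·σ_(i-1) + 2(h_(i-1)+h_i)·σ_i + h_i·σ_(i+1) = 6(Δ_i − Δ_(i-1)) read
  1·σ_0 + 4·σ_1 + 1·σ_2 = 6(Δ_1 - Δ_0) = 0
  1·σ_1 + 4·σ_2 + 1·σ_3 = 6(Δ_2 - Δ_1) = -60
  1·σ_2 + 4·σ_3 + 1·σ_4 = 6(Δ_3 - Δ_2) = 126
Natural end conditions: σ_0 = σ_4 = 0.
Solving the tridiagonal system: σ_0 = 0, σ_1 = 183/28, σ_2 = -183/7, σ_3 = 1065/28, σ_4 = 0.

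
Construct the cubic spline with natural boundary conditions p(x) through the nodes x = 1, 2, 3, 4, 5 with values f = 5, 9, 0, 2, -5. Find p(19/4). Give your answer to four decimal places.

-2.4464

With M_i denoting the second derivative at x_i, h_i = 1, 1, 1, 1, and Δ_i = (y_(i+1) − y_i)/h_i = 4, -9, 2, -7:
  1·M_0 + 4·M_1 + 1·M_2 = 6(Δ_1 - Δ_0) = -78
  1·M_1 + 4·M_2 + 1·M_3 = 6(Δ_2 - Δ_1) = 66
  1·M_2 + 4·M_3 + 1·M_4 = 6(Δ_3 - Δ_2) = -54
Natural end conditions: M_0 = M_4 = 0.
Solving: M_0 = 0, M_1 = -186/7, M_2 = 198/7, M_3 = -144/7, M_4 = 0.
On [4, 5], p(x) = 2 - 1/7·(x - 4) - 72/7·(x - 4)² + 24/7·(x - 4)³.
With (x - 4) = 3/4: p(19/4) = -137/56.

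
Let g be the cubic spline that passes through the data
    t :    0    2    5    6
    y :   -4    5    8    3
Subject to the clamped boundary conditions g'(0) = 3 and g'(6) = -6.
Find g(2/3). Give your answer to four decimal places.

Put M_i = g'' at the i-th knot. Here h = (2, 3, 1) and Δ = (9/2, 1, -5), so the interior equations h_(i-1)·M_(i-1) + 2(h_(i-1)+h_i)·M_i + h_i·M_(i+1) = 6(Δ_i − Δ_(i-1)) read
  2·M_0 + 10·M_1 + 3·M_2 = 6(Δ_1 - Δ_0) = -21
  3·M_1 + 8·M_2 + 1·M_3 = 6(Δ_2 - Δ_1) = -36
Clamped end conditions give two more equations: 2h_0·M_0 + h_0·M_1 = 6(Δ_0 - g'(0)) = 9 and h_2·M_2 + 2h_2·M_3 = 6(g'(6) - Δ_2) = -6.
Forward elimination and back-substitution give M_0 = 79/26, M_1 = -41/26, M_2 = -49/13, M_3 = -29/26.
On [0, 2], g(t) = -4 + 3·t + 79/52·t² - 5/13·t³.
With t = 2/3: g(2/3) = -505/351.

-1.4387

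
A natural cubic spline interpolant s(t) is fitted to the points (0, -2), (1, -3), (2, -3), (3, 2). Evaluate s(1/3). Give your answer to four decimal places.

-2.3136

Let σ_i = s''(x_i). Step sizes h_i = 1, 1, 1; slopes of the chords Δ_i = (y_(i+1) - y_i)/h_i = -1, 0, 5.
  1·σ_0 + 4·σ_1 + 1·σ_2 = 6(Δ_1 - Δ_0) = 6
  1·σ_1 + 4·σ_2 + 1·σ_3 = 6(Δ_2 - Δ_1) = 30
Natural end conditions: σ_0 = σ_3 = 0.
Forward elimination and back-substitution give σ_0 = 0, σ_1 = -2/5, σ_2 = 38/5, σ_3 = 0.
On [0, 1], s(t) = -2 - 14/15·t + 0·t² - 1/15·t³.
With t = 1/3: s(1/3) = -937/405.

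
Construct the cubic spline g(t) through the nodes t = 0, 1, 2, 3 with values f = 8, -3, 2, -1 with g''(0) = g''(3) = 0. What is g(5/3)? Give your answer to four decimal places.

0.0963

With m_i denoting the second derivative at x_i, h_i = 1, 1, 1, and Δ_i = (y_(i+1) − y_i)/h_i = -11, 5, -3:
  1·m_0 + 4·m_1 + 1·m_2 = 6(Δ_1 - Δ_0) = 96
  1·m_1 + 4·m_2 + 1·m_3 = 6(Δ_2 - Δ_1) = -48
Natural end conditions: m_0 = m_3 = 0.
Solving the tridiagonal system: m_0 = 0, m_1 = 144/5, m_2 = -96/5, m_3 = 0.
On [1, 2], g(t) = -3 - 7/5·(t - 1) + 72/5·(t - 1)² - 8·(t - 1)³.
With (t - 1) = 2/3: g(5/3) = 13/135.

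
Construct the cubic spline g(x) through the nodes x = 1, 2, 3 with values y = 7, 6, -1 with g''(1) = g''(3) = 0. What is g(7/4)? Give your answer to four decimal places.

Put σ_i = g'' at the i-th knot. Here h = (1, 1) and Δ = (-1, -7), so the interior equations h_(i-1)·σ_(i-1) + 2(h_(i-1)+h_i)·σ_i + h_i·σ_(i+1) = 6(Δ_i − Δ_(i-1)) read
  1·σ_0 + 4·σ_1 + 1·σ_2 = 6(Δ_1 - Δ_0) = -36
Natural end conditions: σ_0 = σ_2 = 0.
Solving the tridiagonal system: σ_0 = 0, σ_1 = -9, σ_2 = 0.
On [1, 2], g(x) = 7 + 1/2·(x - 1) + 0·(x - 1)² - 3/2·(x - 1)³.
With (x - 1) = 3/4: g(7/4) = 863/128.

6.7422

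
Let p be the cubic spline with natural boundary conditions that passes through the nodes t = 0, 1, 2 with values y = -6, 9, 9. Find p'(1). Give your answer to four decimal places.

7.5000

Let M_i = p''(x_i). Step sizes h_i = 1, 1; slopes of the chords Δ_i = (y_(i+1) - y_i)/h_i = 15, 0.
  1·M_0 + 4·M_1 + 1·M_2 = 6(Δ_1 - Δ_0) = -90
Natural end conditions: M_0 = M_2 = 0.
Solving: M_0 = 0, M_1 = -45/2, M_2 = 0.
On [1, 2], p'(t) = b_1 + 2c_1·(t - 1) + 3d_1·(t - 1)² with b_1 = Δ_1 - h_1(2M_1 + M_2)/6 = 15/2, c_1 = M_1/2 = -45/4, d_1 = (M_2 - M_1)/(6h_1) = 15/4. So p'(1) = 15/2.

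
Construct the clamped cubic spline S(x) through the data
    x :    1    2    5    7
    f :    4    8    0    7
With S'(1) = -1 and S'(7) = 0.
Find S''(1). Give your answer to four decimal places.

With m_i denoting the second derivative at x_i, h_i = 1, 3, 2, and Δ_i = (y_(i+1) − y_i)/h_i = 4, -8/3, 7/2:
  1·m_0 + 8·m_1 + 3·m_2 = 6(Δ_1 - Δ_0) = -40
  3·m_1 + 10·m_2 + 2·m_3 = 6(Δ_2 - Δ_1) = 37
Clamped end conditions give two more equations: 2h_0·m_0 + h_0·m_1 = 6(Δ_0 - S'(1)) = 30 and h_2·m_2 + 2h_2·m_3 = 6(S'(7) - Δ_2) = -21.
Hence m_0 = 1595/78, m_1 = -425/39, m_2 = 695/78, m_3 = -757/78.

20.4487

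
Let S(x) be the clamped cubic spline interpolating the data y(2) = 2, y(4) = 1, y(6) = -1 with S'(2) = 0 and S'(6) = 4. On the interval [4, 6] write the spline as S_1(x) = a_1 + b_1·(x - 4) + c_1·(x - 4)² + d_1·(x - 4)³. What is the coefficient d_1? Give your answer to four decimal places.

Put M_i = S'' at the i-th knot. Here h = (2, 2) and Δ = (-1/2, -1), so the interior equations h_(i-1)·M_(i-1) + 2(h_(i-1)+h_i)·M_i + h_i·M_(i+1) = 6(Δ_i − Δ_(i-1)) read
  2·M_0 + 8·M_1 + 2·M_2 = 6(Δ_1 - Δ_0) = -3
Clamped end conditions give two more equations: 2h_0·M_0 + h_0·M_1 = 6(Δ_0 - S'(2)) = -3 and h_1·M_1 + 2h_1·M_2 = 6(S'(6) - Δ_1) = 30.
Solving: M_0 = 5/8, M_1 = -11/4, M_2 = 71/8.
On [4, 6], with S_1(x) = a_1 + b_1·(x - 4) + c_1·(x - 4)² + d_1·(x - 4)³: c_1 = M_1/2 = -11/8, d_1 = (M_2 - M_1)/(6h_1) = 31/32, b_1 = Δ_1 - h_1(2M_1 + M_2)/6 = -17/8.

0.9688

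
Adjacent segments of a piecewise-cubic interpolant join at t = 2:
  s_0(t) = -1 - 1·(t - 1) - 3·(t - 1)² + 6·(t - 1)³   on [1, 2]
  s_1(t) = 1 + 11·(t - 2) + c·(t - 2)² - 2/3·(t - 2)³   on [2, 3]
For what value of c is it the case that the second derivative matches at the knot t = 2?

s_0''(t) = -6 + 36·(t - 1), so s_0''(2) = 30. On the right, s_1''(2) = 2c, so c = 15.

15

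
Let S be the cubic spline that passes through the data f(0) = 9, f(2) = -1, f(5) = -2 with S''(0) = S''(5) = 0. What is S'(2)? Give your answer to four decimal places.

-3.1333

Let M_i = S''(x_i). Step sizes h_i = 2, 3; slopes of the chords Δ_i = (y_(i+1) - y_i)/h_i = -5, -1/3.
  2·M_0 + 10·M_1 + 3·M_2 = 6(Δ_1 - Δ_0) = 28
Natural end conditions: M_0 = M_2 = 0.
Solving the tridiagonal system: M_0 = 0, M_1 = 14/5, M_2 = 0.
On [2, 5], S'(x) = b_1 + 2c_1·(x - 2) + 3d_1·(x - 2)² with b_1 = Δ_1 - h_1(2M_1 + M_2)/6 = -47/15, c_1 = M_1/2 = 7/5, d_1 = (M_2 - M_1)/(6h_1) = -7/45. So S'(2) = -47/15.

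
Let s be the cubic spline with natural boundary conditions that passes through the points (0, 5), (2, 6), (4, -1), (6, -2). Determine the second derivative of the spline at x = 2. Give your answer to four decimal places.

Put M_i = s'' at the i-th knot. Here h = (2, 2, 2) and Δ = (1/2, -7/2, -1/2), so the interior equations h_(i-1)·M_(i-1) + 2(h_(i-1)+h_i)·M_i + h_i·M_(i+1) = 6(Δ_i − Δ_(i-1)) read
  2·M_0 + 8·M_1 + 2·M_2 = 6(Δ_1 - Δ_0) = -24
  2·M_1 + 8·M_2 + 2·M_3 = 6(Δ_2 - Δ_1) = 18
Natural end conditions: M_0 = M_3 = 0.
Forward elimination and back-substitution give M_0 = 0, M_1 = -19/5, M_2 = 16/5, M_3 = 0.

-3.8000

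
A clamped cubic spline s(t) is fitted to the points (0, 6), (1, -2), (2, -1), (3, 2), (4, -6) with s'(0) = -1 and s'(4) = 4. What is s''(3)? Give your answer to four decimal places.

-30.7857

Write σ_i for s''(x_i). With h_i = 1, 1, 1, 1 and divided differences Δ_i = -8, 1, 3, -8, the continuity of s' gives the tridiagonal system
  1·σ_0 + 4·σ_1 + 1·σ_2 = 6(Δ_1 - Δ_0) = 54
  1·σ_1 + 4·σ_2 + 1·σ_3 = 6(Δ_2 - Δ_1) = 12
  1·σ_2 + 4·σ_3 + 1·σ_4 = 6(Δ_3 - Δ_2) = -66
Clamped end conditions give two more equations: 2h_0·σ_0 + h_0·σ_1 = 6(Δ_0 - s'(0)) = -42 and h_3·σ_3 + 2h_3·σ_4 = 6(s'(4) - Δ_3) = 72.
Hence σ_0 = -865/28, σ_1 = 277/14, σ_2 = 23/4, σ_3 = -431/14, σ_4 = 1439/28.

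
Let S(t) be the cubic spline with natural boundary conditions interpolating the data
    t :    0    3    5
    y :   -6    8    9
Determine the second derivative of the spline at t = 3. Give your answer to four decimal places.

Write M_i for S''(x_i). With h_i = 3, 2 and divided differences Δ_i = 14/3, 1/2, the continuity of S' gives the tridiagonal system
  3·M_0 + 10·M_1 + 2·M_2 = 6(Δ_1 - Δ_0) = -25
Natural end conditions: M_0 = M_2 = 0.
Solving: M_0 = 0, M_1 = -5/2, M_2 = 0.

-2.5000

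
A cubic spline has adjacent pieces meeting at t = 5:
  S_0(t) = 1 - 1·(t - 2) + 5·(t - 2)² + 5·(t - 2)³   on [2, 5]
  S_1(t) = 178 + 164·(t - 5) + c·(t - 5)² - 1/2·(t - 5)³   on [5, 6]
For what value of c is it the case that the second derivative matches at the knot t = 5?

S_0''(t) = 10 + 30·(t - 2), so S_0''(5) = 100. On the right, S_1''(5) = 2c, so c = 50.

50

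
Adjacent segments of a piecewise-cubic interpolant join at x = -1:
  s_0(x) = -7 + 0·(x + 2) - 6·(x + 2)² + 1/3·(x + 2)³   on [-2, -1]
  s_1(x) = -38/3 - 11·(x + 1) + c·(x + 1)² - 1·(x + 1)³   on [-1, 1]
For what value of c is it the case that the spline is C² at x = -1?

s_0''(x) = -12 + 2·(x + 2), so s_0''(-1) = -10. On the right, s_1''(-1) = 2c, so c = -5.

-5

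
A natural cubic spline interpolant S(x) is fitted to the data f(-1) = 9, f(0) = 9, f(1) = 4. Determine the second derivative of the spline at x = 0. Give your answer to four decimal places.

Put σ_i = S'' at the i-th knot. Here h = (1, 1) and Δ = (0, -5), so the interior equations h_(i-1)·σ_(i-1) + 2(h_(i-1)+h_i)·σ_i + h_i·σ_(i+1) = 6(Δ_i − Δ_(i-1)) read
  1·σ_0 + 4·σ_1 + 1·σ_2 = 6(Δ_1 - Δ_0) = -30
Natural end conditions: σ_0 = σ_2 = 0.
Hence σ_0 = 0, σ_1 = -15/2, σ_2 = 0.

-7.5000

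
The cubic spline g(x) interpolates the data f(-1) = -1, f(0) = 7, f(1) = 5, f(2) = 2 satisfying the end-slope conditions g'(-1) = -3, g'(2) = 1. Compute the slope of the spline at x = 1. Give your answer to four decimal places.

-5.6667

Let σ_i = g''(x_i). Step sizes h_i = 1, 1, 1; slopes of the chords Δ_i = (y_(i+1) - y_i)/h_i = 8, -2, -3.
  1·σ_0 + 4·σ_1 + 1·σ_2 = 6(Δ_1 - Δ_0) = -60
  1·σ_1 + 4·σ_2 + 1·σ_3 = 6(Δ_2 - Δ_1) = -6
Clamped end conditions give two more equations: 2h_0·σ_0 + h_0·σ_1 = 6(Δ_0 - g'(-1)) = 66 and h_2·σ_2 + 2h_2·σ_3 = 6(g'(2) - Δ_2) = 24.
Hence σ_0 = 140/3, σ_1 = -82/3, σ_2 = 8/3, σ_3 = 32/3.
On [1, 2], g'(x) = b_2 + 2c_2·(x - 1) + 3d_2·(x - 1)² with b_2 = Δ_2 - h_2(2σ_2 + σ_3)/6 = -17/3, c_2 = σ_2/2 = 4/3, d_2 = (σ_3 - σ_2)/(6h_2) = 4/3. So g'(1) = -17/3.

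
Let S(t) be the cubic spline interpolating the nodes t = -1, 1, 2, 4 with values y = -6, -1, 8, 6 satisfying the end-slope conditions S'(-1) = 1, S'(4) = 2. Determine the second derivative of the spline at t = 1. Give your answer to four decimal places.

10.0625

Let M_i = S''(x_i). Step sizes h_i = 2, 1, 2; slopes of the chords Δ_i = (y_(i+1) - y_i)/h_i = 5/2, 9, -1.
  2·M_0 + 6·M_1 + 1·M_2 = 6(Δ_1 - Δ_0) = 39
  1·M_1 + 6·M_2 + 2·M_3 = 6(Δ_2 - Δ_1) = -60
Clamped end conditions give two more equations: 2h_0·M_0 + h_0·M_1 = 6(Δ_0 - S'(-1)) = 9 and h_2·M_2 + 2h_2·M_3 = 6(S'(4) - Δ_2) = 18.
Forward elimination and back-substitution give M_0 = -89/32, M_1 = 161/16, M_2 = -253/16, M_3 = 397/32.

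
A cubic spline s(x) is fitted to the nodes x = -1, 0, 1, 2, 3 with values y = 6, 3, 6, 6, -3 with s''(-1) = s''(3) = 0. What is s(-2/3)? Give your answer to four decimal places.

With σ_i denoting the second derivative at x_i, h_i = 1, 1, 1, 1, and Δ_i = (y_(i+1) − y_i)/h_i = -3, 3, 0, -9:
  1·σ_0 + 4·σ_1 + 1·σ_2 = 6(Δ_1 - Δ_0) = 36
  1·σ_1 + 4·σ_2 + 1·σ_3 = 6(Δ_2 - Δ_1) = -18
  1·σ_2 + 4·σ_3 + 1·σ_4 = 6(Δ_3 - Δ_2) = -54
Natural end conditions: σ_0 = σ_4 = 0.
Forward elimination and back-substitution give σ_0 = 0, σ_1 = 279/28, σ_2 = -27/7, σ_3 = -351/28, σ_4 = 0.
On [-1, 0], s(x) = 6 - 261/56·(x + 1) + 0·(x + 1)² + 93/56·(x + 1)³.
With (x + 1) = 1/3: s(-2/3) = 284/63.

4.5079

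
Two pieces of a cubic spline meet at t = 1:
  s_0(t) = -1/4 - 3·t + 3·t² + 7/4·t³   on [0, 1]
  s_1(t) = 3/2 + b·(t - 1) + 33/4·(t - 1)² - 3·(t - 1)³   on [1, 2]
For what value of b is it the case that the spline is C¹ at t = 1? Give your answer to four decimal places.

s_0'(t) = -3 + 6·t + 21/4·t², so s_0'(1) = 33/4. On the right, s_1'(1) = b, so b = 33/4.

8.2500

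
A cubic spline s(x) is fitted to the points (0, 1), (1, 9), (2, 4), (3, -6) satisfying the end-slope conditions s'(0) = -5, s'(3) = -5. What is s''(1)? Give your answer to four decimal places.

Write M_i for s''(x_i). With h_i = 1, 1, 1 and divided differences Δ_i = 8, -5, -10, the continuity of s' gives the tridiagonal system
  1·M_0 + 4·M_1 + 1·M_2 = 6(Δ_1 - Δ_0) = -78
  1·M_1 + 4·M_2 + 1·M_3 = 6(Δ_2 - Δ_1) = -30
Clamped end conditions give two more equations: 2h_0·M_0 + h_0·M_1 = 6(Δ_0 - s'(0)) = 78 and h_2·M_2 + 2h_2·M_3 = 6(s'(3) - Δ_2) = 30.
Solving: M_0 = 276/5, M_1 = -162/5, M_2 = -18/5, M_3 = 84/5.

-32.4000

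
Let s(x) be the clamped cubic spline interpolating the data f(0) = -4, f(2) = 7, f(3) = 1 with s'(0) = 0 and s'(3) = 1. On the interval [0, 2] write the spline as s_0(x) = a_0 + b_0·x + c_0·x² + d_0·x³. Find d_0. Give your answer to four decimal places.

Put M_i = s'' at the i-th knot. Here h = (2, 1) and Δ = (11/2, -6), so the interior equations h_(i-1)·M_(i-1) + 2(h_(i-1)+h_i)·M_i + h_i·M_(i+1) = 6(Δ_i − Δ_(i-1)) read
  2·M_0 + 6·M_1 + 1·M_2 = 6(Δ_1 - Δ_0) = -69
Clamped end conditions give two more equations: 2h_0·M_0 + h_0·M_1 = 6(Δ_0 - s'(0)) = 33 and h_1·M_1 + 2h_1·M_2 = 6(s'(3) - Δ_1) = 42.
Forward elimination and back-substitution give M_0 = 241/12, M_1 = -71/3, M_2 = 197/6.
On [0, 2], with s_0(x) = a_0 + b_0·x + c_0·x² + d_0·x³: c_0 = M_0/2 = 241/24, d_0 = (M_1 - M_0)/(6h_0) = -175/48, b_0 = Δ_0 - h_0(2M_0 + M_1)/6 = 0.

-3.6458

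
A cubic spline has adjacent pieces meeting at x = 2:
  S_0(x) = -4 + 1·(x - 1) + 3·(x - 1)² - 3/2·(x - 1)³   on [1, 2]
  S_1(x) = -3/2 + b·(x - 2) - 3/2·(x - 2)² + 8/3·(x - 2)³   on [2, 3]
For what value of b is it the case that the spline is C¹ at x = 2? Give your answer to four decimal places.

2.5000

S_0'(x) = 1 + 6·(x - 1) - 9/2·(x - 1)², so S_0'(2) = 5/2. On the right, S_1'(2) = b, so b = 5/2.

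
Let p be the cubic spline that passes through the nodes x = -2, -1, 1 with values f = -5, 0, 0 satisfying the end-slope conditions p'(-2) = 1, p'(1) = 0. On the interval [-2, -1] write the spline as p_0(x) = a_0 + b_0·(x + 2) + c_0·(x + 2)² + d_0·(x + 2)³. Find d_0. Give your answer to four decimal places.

With M_i denoting the second derivative at x_i, h_i = 1, 2, and Δ_i = (y_(i+1) − y_i)/h_i = 5, 0:
  1·M_0 + 6·M_1 + 2·M_2 = 6(Δ_1 - Δ_0) = -30
Clamped end conditions give two more equations: 2h_0·M_0 + h_0·M_1 = 6(Δ_0 - p'(-2)) = 24 and h_1·M_1 + 2h_1·M_2 = 6(p'(1) - Δ_1) = 0.
Solving: M_0 = 50/3, M_1 = -28/3, M_2 = 14/3.
On [-2, -1], with p_0(x) = a_0 + b_0·(x + 2) + c_0·(x + 2)² + d_0·(x + 2)³: c_0 = M_0/2 = 25/3, d_0 = (M_1 - M_0)/(6h_0) = -13/3, b_0 = Δ_0 - h_0(2M_0 + M_1)/6 = 1.

-4.3333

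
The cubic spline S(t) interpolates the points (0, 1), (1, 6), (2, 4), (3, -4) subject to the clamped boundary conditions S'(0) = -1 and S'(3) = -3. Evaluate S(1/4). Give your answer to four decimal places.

With m_i denoting the second derivative at x_i, h_i = 1, 1, 1, and Δ_i = (y_(i+1) − y_i)/h_i = 5, -2, -8:
  1·m_0 + 4·m_1 + 1·m_2 = 6(Δ_1 - Δ_0) = -42
  1·m_1 + 4·m_2 + 1·m_3 = 6(Δ_2 - Δ_1) = -36
Clamped end conditions give two more equations: 2h_0·m_0 + h_0·m_1 = 6(Δ_0 - S'(0)) = 36 and h_2·m_2 + 2h_2·m_3 = 6(S'(3) - Δ_2) = 30.
Hence m_0 = 376/15, m_1 = -212/15, m_2 = -158/15, m_3 = 304/15.
On [0, 1], S(t) = 1 - 1·t + 188/15·t² - 98/15·t³.
With t = 1/4: S(1/4) = 229/160.

1.4313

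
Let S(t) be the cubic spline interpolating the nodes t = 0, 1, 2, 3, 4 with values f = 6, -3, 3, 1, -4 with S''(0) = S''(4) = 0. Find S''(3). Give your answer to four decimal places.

With M_i denoting the second derivative at x_i, h_i = 1, 1, 1, 1, and Δ_i = (y_(i+1) − y_i)/h_i = -9, 6, -2, -5:
  1·M_0 + 4·M_1 + 1·M_2 = 6(Δ_1 - Δ_0) = 90
  1·M_1 + 4·M_2 + 1·M_3 = 6(Δ_2 - Δ_1) = -48
  1·M_2 + 4·M_3 + 1·M_4 = 6(Δ_3 - Δ_2) = -18
Natural end conditions: M_0 = M_4 = 0.
Hence M_0 = 0, M_1 = 381/14, M_2 = -132/7, M_3 = 3/14, M_4 = 0.

0.2143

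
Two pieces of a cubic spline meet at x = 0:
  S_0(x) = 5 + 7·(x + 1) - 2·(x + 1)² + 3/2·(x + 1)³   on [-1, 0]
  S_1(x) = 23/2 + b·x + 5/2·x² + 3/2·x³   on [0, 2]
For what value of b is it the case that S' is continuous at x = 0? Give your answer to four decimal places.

7.5000

S_0'(x) = 7 - 4·(x + 1) + 9/2·(x + 1)², so S_0'(0) = 15/2. On the right, S_1'(0) = b, so b = 15/2.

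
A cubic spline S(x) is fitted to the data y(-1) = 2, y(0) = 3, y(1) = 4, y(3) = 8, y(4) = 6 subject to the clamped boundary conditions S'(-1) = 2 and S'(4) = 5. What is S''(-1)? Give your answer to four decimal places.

Write M_i for S''(x_i). With h_i = 1, 1, 2, 1 and divided differences Δ_i = 1, 1, 2, -2, the continuity of S' gives the tridiagonal system
  1·M_0 + 4·M_1 + 1·M_2 = 6(Δ_1 - Δ_0) = 0
  1·M_1 + 6·M_2 + 2·M_3 = 6(Δ_2 - Δ_1) = 6
  2·M_2 + 6·M_3 + 1·M_4 = 6(Δ_3 - Δ_2) = -24
Clamped end conditions give two more equations: 2h_0·M_0 + h_0·M_1 = 6(Δ_0 - S'(-1)) = -6 and h_3·M_3 + 2h_3·M_4 = 6(S'(4) - Δ_3) = 42.
Forward elimination and back-substitution give M_0 = -45/16, M_1 = -3/8, M_2 = 69/16, M_3 = -39/4, M_4 = 207/8.

-2.8125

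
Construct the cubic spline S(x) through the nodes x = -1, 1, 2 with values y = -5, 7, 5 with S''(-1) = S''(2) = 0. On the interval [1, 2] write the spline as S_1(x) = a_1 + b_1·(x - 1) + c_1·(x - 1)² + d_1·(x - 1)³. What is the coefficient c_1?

-4

Write σ_i for S''(x_i). With h_i = 2, 1 and divided differences Δ_i = 6, -2, the continuity of S' gives the tridiagonal system
  2·σ_0 + 6·σ_1 + 1·σ_2 = 6(Δ_1 - Δ_0) = -48
Natural end conditions: σ_0 = σ_2 = 0.
Solving the tridiagonal system: σ_0 = 0, σ_1 = -8, σ_2 = 0.
On [1, 2], with S_1(x) = a_1 + b_1·(x - 1) + c_1·(x - 1)² + d_1·(x - 1)³: c_1 = σ_1/2 = -4, d_1 = (σ_2 - σ_1)/(6h_1) = 4/3, b_1 = Δ_1 - h_1(2σ_1 + σ_2)/6 = 2/3.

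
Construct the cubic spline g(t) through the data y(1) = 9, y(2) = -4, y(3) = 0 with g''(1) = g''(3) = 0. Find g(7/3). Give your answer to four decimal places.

-4.2407

Let σ_i = g''(x_i). Step sizes h_i = 1, 1; slopes of the chords Δ_i = (y_(i+1) - y_i)/h_i = -13, 4.
  1·σ_0 + 4·σ_1 + 1·σ_2 = 6(Δ_1 - Δ_0) = 102
Natural end conditions: σ_0 = σ_2 = 0.
Forward elimination and back-substitution give σ_0 = 0, σ_1 = 51/2, σ_2 = 0.
On [2, 3], g(t) = -4 - 9/2·(t - 2) + 51/4·(t - 2)² - 17/4·(t - 2)³.
With (t - 2) = 1/3: g(7/3) = -229/54.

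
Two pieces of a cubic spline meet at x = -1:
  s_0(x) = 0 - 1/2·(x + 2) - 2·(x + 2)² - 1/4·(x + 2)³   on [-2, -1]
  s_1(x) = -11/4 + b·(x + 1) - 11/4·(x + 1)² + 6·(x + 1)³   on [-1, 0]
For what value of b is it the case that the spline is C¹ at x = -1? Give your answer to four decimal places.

-5.2500

s_0'(x) = -1/2 - 4·(x + 2) - 3/4·(x + 2)², so s_0'(-1) = -21/4. On the right, s_1'(-1) = b, so b = -21/4.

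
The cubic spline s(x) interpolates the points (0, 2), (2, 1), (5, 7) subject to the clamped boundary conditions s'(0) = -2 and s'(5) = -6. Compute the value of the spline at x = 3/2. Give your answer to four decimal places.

0.2516

Let m_i = s''(x_i). Step sizes h_i = 2, 3; slopes of the chords Δ_i = (y_(i+1) - y_i)/h_i = -1/2, 2.
  2·m_0 + 10·m_1 + 3·m_2 = 6(Δ_1 - Δ_0) = 15
Clamped end conditions give two more equations: 2h_0·m_0 + h_0·m_1 = 6(Δ_0 - s'(0)) = 9 and h_1·m_1 + 2h_1·m_2 = 6(s'(5) - Δ_1) = -48.
Solving: m_0 = -1/20, m_1 = 23/5, m_2 = -103/10.
On [0, 2], s(x) = 2 - 2·x - 1/40·x² + 31/80·x³.
With x = 3/2: s(3/2) = 161/640.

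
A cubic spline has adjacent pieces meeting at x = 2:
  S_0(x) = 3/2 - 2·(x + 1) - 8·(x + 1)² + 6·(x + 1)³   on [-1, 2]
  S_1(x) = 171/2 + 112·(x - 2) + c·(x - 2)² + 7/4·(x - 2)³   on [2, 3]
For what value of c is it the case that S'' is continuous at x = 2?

S_0''(x) = -16 + 36·(x + 1), so S_0''(2) = 92. On the right, S_1''(2) = 2c, so c = 46.

46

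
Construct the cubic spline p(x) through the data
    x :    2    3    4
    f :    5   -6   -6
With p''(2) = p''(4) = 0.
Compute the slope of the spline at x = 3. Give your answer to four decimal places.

-5.5000

With M_i denoting the second derivative at x_i, h_i = 1, 1, and Δ_i = (y_(i+1) − y_i)/h_i = -11, 0:
  1·M_0 + 4·M_1 + 1·M_2 = 6(Δ_1 - Δ_0) = 66
Natural end conditions: M_0 = M_2 = 0.
Hence M_0 = 0, M_1 = 33/2, M_2 = 0.
On [3, 4], p'(x) = b_1 + 2c_1·(x - 3) + 3d_1·(x - 3)² with b_1 = Δ_1 - h_1(2M_1 + M_2)/6 = -11/2, c_1 = M_1/2 = 33/4, d_1 = (M_2 - M_1)/(6h_1) = -11/4. So p'(3) = -11/2.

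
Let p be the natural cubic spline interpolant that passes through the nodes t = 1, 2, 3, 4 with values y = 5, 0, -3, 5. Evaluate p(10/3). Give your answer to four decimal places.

Put M_i = p'' at the i-th knot. Here h = (1, 1, 1) and Δ = (-5, -3, 8), so the interior equations h_(i-1)·M_(i-1) + 2(h_(i-1)+h_i)·M_i + h_i·M_(i+1) = 6(Δ_i − Δ_(i-1)) read
  1·M_0 + 4·M_1 + 1·M_2 = 6(Δ_1 - Δ_0) = 12
  1·M_1 + 4·M_2 + 1·M_3 = 6(Δ_2 - Δ_1) = 66
Natural end conditions: M_0 = M_3 = 0.
Forward elimination and back-substitution give M_0 = 0, M_1 = -6/5, M_2 = 84/5, M_3 = 0.
On [3, 4], p(t) = -3 + 12/5·(t - 3) + 42/5·(t - 3)² - 14/5·(t - 3)³.
With (t - 3) = 1/3: p(10/3) = -37/27.

-1.3704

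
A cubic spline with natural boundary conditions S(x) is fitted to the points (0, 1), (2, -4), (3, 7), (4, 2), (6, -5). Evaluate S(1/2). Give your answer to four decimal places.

-3.1477

Write M_i for S''(x_i). With h_i = 2, 1, 1, 2 and divided differences Δ_i = -5/2, 11, -5, -7/2, the continuity of S' gives the tridiagonal system
  2·M_0 + 6·M_1 + 1·M_2 = 6(Δ_1 - Δ_0) = 81
  1·M_1 + 4·M_2 + 1·M_3 = 6(Δ_2 - Δ_1) = -96
  1·M_2 + 6·M_3 + 2·M_4 = 6(Δ_3 - Δ_2) = 9
Natural end conditions: M_0 = M_4 = 0.
Solving the tridiagonal system: M_0 = 0, M_1 = 204/11, M_2 = -333/11, M_3 = 72/11, M_4 = 0.
On [0, 2], S(x) = 1 - 191/22·x + 0·x² + 17/11·x³.
With x = 1/2: S(1/2) = -277/88.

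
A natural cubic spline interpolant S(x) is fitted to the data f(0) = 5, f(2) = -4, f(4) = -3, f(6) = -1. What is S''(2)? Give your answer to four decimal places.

3.9000

With σ_i denoting the second derivative at x_i, h_i = 2, 2, 2, and Δ_i = (y_(i+1) − y_i)/h_i = -9/2, 1/2, 1:
  2·σ_0 + 8·σ_1 + 2·σ_2 = 6(Δ_1 - Δ_0) = 30
  2·σ_1 + 8·σ_2 + 2·σ_3 = 6(Δ_2 - Δ_1) = 3
Natural end conditions: σ_0 = σ_3 = 0.
Solving the tridiagonal system: σ_0 = 0, σ_1 = 39/10, σ_2 = -3/5, σ_3 = 0.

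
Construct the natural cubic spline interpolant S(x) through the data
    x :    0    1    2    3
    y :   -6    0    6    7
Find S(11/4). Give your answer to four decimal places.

7.0625

Let M_i = S''(x_i). Step sizes h_i = 1, 1, 1; slopes of the chords Δ_i = (y_(i+1) - y_i)/h_i = 6, 6, 1.
  1·M_0 + 4·M_1 + 1·M_2 = 6(Δ_1 - Δ_0) = 0
  1·M_1 + 4·M_2 + 1·M_3 = 6(Δ_2 - Δ_1) = -30
Natural end conditions: M_0 = M_3 = 0.
Forward elimination and back-substitution give M_0 = 0, M_1 = 2, M_2 = -8, M_3 = 0.
On [2, 3], S(x) = 6 + 11/3·(x - 2) - 4·(x - 2)² + 4/3·(x - 2)³.
With (x - 2) = 3/4: S(11/4) = 113/16.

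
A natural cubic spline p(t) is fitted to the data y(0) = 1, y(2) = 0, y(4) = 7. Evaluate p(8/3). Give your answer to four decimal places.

Put σ_i = p'' at the i-th knot. Here h = (2, 2) and Δ = (-1/2, 7/2), so the interior equations h_(i-1)·σ_(i-1) + 2(h_(i-1)+h_i)·σ_i + h_i·σ_(i+1) = 6(Δ_i − Δ_(i-1)) read
  2·σ_0 + 8·σ_1 + 2·σ_2 = 6(Δ_1 - Δ_0) = 24
Natural end conditions: σ_0 = σ_2 = 0.
Forward elimination and back-substitution give σ_0 = 0, σ_1 = 3, σ_2 = 0.
On [2, 4], p(t) = 0 + 3/2·(t - 2) + 3/2·(t - 2)² - 1/4·(t - 2)³.
With (t - 2) = 2/3: p(8/3) = 43/27.

1.5926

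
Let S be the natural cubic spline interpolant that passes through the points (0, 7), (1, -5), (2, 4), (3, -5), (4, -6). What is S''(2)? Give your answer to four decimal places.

-43.2857

With σ_i denoting the second derivative at x_i, h_i = 1, 1, 1, 1, and Δ_i = (y_(i+1) − y_i)/h_i = -12, 9, -9, -1:
  1·σ_0 + 4·σ_1 + 1·σ_2 = 6(Δ_1 - Δ_0) = 126
  1·σ_1 + 4·σ_2 + 1·σ_3 = 6(Δ_2 - Δ_1) = -108
  1·σ_2 + 4·σ_3 + 1·σ_4 = 6(Δ_3 - Δ_2) = 48
Natural end conditions: σ_0 = σ_4 = 0.
Solving the tridiagonal system: σ_0 = 0, σ_1 = 1185/28, σ_2 = -303/7, σ_3 = 639/28, σ_4 = 0.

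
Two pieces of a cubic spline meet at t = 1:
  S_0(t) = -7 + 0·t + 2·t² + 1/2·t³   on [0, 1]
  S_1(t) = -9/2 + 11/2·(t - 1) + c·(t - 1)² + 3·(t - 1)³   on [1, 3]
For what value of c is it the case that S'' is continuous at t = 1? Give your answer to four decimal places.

3.5000

S_0''(t) = 4 + 3·t, so S_0''(1) = 7. On the right, S_1''(1) = 2c, so c = 7/2.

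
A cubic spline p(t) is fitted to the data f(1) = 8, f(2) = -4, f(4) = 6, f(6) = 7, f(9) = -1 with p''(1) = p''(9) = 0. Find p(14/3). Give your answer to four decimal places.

8.4198

Write M_i for p''(x_i). With h_i = 1, 2, 2, 3 and divided differences Δ_i = -12, 5, 1/2, -8/3, the continuity of p' gives the tridiagonal system
  1·M_0 + 6·M_1 + 2·M_2 = 6(Δ_1 - Δ_0) = 102
  2·M_1 + 8·M_2 + 2·M_3 = 6(Δ_2 - Δ_1) = -27
  2·M_2 + 10·M_3 + 3·M_4 = 6(Δ_3 - Δ_2) = -19
Natural end conditions: M_0 = M_4 = 0.
Solving the tridiagonal system: M_0 = 0, M_1 = 79/4, M_2 = -33/4, M_3 = -1/4, M_4 = 0.
On [4, 6], p(t) = 6 + 73/12·(t - 4) - 33/8·(t - 4)² + 2/3·(t - 4)³.
With (t - 4) = 2/3: p(14/3) = 682/81.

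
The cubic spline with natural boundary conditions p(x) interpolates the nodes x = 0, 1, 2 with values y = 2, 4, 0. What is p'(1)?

Let M_i = p''(x_i). Step sizes h_i = 1, 1; slopes of the chords Δ_i = (y_(i+1) - y_i)/h_i = 2, -4.
  1·M_0 + 4·M_1 + 1·M_2 = 6(Δ_1 - Δ_0) = -36
Natural end conditions: M_0 = M_2 = 0.
Solving: M_0 = 0, M_1 = -9, M_2 = 0.
On [1, 2], p'(x) = b_1 + 2c_1·(x - 1) + 3d_1·(x - 1)² with b_1 = Δ_1 - h_1(2M_1 + M_2)/6 = -1, c_1 = M_1/2 = -9/2, d_1 = (M_2 - M_1)/(6h_1) = 3/2. So p'(1) = -1.

-1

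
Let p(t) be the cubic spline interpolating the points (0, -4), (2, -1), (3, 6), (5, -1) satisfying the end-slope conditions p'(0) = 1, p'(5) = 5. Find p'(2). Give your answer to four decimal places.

With M_i denoting the second derivative at x_i, h_i = 2, 1, 2, and Δ_i = (y_(i+1) − y_i)/h_i = 3/2, 7, -7/2:
  2·M_0 + 6·M_1 + 1·M_2 = 6(Δ_1 - Δ_0) = 33
  1·M_1 + 6·M_2 + 2·M_3 = 6(Δ_2 - Δ_1) = -63
Clamped end conditions give two more equations: 2h_0·M_0 + h_0·M_1 = 6(Δ_0 - p'(0)) = 3 and h_2·M_2 + 2h_2·M_3 = 6(p'(5) - Δ_2) = 51.
Hence M_0 = -35/8, M_1 = 41/4, M_2 = -79/4, M_3 = 181/8.
On [2, 3], p'(t) = b_1 + 2c_1·(t - 2) + 3d_1·(t - 2)² with b_1 = Δ_1 - h_1(2M_1 + M_2)/6 = 55/8, c_1 = M_1/2 = 41/8, d_1 = (M_2 - M_1)/(6h_1) = -5. So p'(2) = 55/8.

6.8750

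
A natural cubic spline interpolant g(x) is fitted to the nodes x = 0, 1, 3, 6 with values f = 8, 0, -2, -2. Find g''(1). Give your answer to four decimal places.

With M_i denoting the second derivative at x_i, h_i = 1, 2, 3, and Δ_i = (y_(i+1) − y_i)/h_i = -8, -1, 0:
  1·M_0 + 6·M_1 + 2·M_2 = 6(Δ_1 - Δ_0) = 42
  2·M_1 + 10·M_2 + 3·M_3 = 6(Δ_2 - Δ_1) = 6
Natural end conditions: M_0 = M_3 = 0.
Hence M_0 = 0, M_1 = 51/7, M_2 = -6/7, M_3 = 0.

7.2857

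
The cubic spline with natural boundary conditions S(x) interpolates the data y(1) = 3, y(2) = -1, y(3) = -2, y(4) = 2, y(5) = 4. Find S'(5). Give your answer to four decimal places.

1.1607

Put σ_i = S'' at the i-th knot. Here h = (1, 1, 1, 1) and Δ = (-4, -1, 4, 2), so the interior equations h_(i-1)·σ_(i-1) + 2(h_(i-1)+h_i)·σ_i + h_i·σ_(i+1) = 6(Δ_i − Δ_(i-1)) read
  1·σ_0 + 4·σ_1 + 1·σ_2 = 6(Δ_1 - Δ_0) = 18
  1·σ_1 + 4·σ_2 + 1·σ_3 = 6(Δ_2 - Δ_1) = 30
  1·σ_2 + 4·σ_3 + 1·σ_4 = 6(Δ_3 - Δ_2) = -12
Natural end conditions: σ_0 = σ_4 = 0.
Hence σ_0 = 0, σ_1 = 69/28, σ_2 = 57/7, σ_3 = -141/28, σ_4 = 0.
On [4, 5], S'(x) = b_3 + 2c_3·(x - 4) + 3d_3·(x - 4)² with b_3 = Δ_3 - h_3(2σ_3 + σ_4)/6 = 103/28, c_3 = σ_3/2 = -141/56, d_3 = (σ_4 - σ_3)/(6h_3) = 47/56. So S'(5) = 65/56.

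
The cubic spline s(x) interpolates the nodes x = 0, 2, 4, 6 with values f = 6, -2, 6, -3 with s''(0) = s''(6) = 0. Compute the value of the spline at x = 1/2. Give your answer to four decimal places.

Put σ_i = s'' at the i-th knot. Here h = (2, 2, 2) and Δ = (-4, 4, -9/2), so the interior equations h_(i-1)·σ_(i-1) + 2(h_(i-1)+h_i)·σ_i + h_i·σ_(i+1) = 6(Δ_i − Δ_(i-1)) read
  2·σ_0 + 8·σ_1 + 2·σ_2 = 6(Δ_1 - Δ_0) = 48
  2·σ_1 + 8·σ_2 + 2·σ_3 = 6(Δ_2 - Δ_1) = -51
Natural end conditions: σ_0 = σ_3 = 0.
Solving the tridiagonal system: σ_0 = 0, σ_1 = 81/10, σ_2 = -42/5, σ_3 = 0.
On [0, 2], s(x) = 6 - 67/10·x + 0·x² + 27/40·x³.
With x = 1/2: s(1/2) = 175/64.

2.7344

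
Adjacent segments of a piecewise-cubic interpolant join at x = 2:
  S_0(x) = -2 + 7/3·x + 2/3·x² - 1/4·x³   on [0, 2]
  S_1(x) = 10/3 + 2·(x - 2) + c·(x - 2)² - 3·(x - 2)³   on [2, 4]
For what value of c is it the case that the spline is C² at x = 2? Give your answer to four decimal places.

-0.8333

S_0''(x) = 4/3 - 3/2·x, so S_0''(2) = -5/3. On the right, S_1''(2) = 2c, so c = -5/6.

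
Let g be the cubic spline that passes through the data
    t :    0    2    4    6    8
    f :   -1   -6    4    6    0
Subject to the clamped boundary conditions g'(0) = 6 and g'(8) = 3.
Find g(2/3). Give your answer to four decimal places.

-0.3638

With M_i denoting the second derivative at x_i, h_i = 2, 2, 2, 2, and Δ_i = (y_(i+1) − y_i)/h_i = -5/2, 5, 1, -3:
  2·M_0 + 8·M_1 + 2·M_2 = 6(Δ_1 - Δ_0) = 45
  2·M_1 + 8·M_2 + 2·M_3 = 6(Δ_2 - Δ_1) = -24
  2·M_2 + 8·M_3 + 2·M_4 = 6(Δ_3 - Δ_2) = -24
Clamped end conditions give two more equations: 2h_0·M_0 + h_0·M_1 = 6(Δ_0 - g'(0)) = -51 and h_3·M_3 + 2h_3·M_4 = 6(g'(8) - Δ_3) = 36.
Hence M_0 = -2067/112, M_1 = 639/56, M_2 = -75/16, M_3 = -261/56, M_4 = 1269/112.
On [0, 2], g(t) = -1 + 6·t - 2067/224·t² + 1115/448·t³.
With t = 2/3: g(2/3) = -275/756.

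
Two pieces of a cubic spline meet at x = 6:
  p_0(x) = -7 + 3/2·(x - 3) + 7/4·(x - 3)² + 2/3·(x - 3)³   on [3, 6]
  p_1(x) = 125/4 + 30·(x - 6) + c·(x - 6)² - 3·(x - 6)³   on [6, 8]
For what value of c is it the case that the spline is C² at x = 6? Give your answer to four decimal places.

p_0''(x) = 7/2 + 4·(x - 3), so p_0''(6) = 31/2. On the right, p_1''(6) = 2c, so c = 31/4.

7.7500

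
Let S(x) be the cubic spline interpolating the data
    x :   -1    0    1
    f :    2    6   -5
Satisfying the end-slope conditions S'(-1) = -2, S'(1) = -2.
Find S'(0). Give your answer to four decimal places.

Put M_i = S'' at the i-th knot. Here h = (1, 1) and Δ = (4, -11), so the interior equations h_(i-1)·M_(i-1) + 2(h_(i-1)+h_i)·M_i + h_i·M_(i+1) = 6(Δ_i − Δ_(i-1)) read
  1·M_0 + 4·M_1 + 1·M_2 = 6(Δ_1 - Δ_0) = -90
Clamped end conditions give two more equations: 2h_0·M_0 + h_0·M_1 = 6(Δ_0 - S'(-1)) = 36 and h_1·M_1 + 2h_1·M_2 = 6(S'(1) - Δ_1) = 54.
Hence M_0 = 81/2, M_1 = -45, M_2 = 99/2.
On [0, 1], S'(x) = b_1 + 2c_1·x + 3d_1·x² with b_1 = Δ_1 - h_1(2M_1 + M_2)/6 = -17/4, c_1 = M_1/2 = -45/2, d_1 = (M_2 - M_1)/(6h_1) = 63/4. So S'(0) = -17/4.

-4.2500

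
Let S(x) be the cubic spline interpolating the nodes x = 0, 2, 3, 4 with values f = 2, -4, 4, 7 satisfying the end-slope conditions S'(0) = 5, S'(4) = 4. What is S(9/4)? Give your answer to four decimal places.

Put M_i = S'' at the i-th knot. Here h = (2, 1, 1) and Δ = (-3, 8, 3), so the interior equations h_(i-1)·M_(i-1) + 2(h_(i-1)+h_i)·M_i + h_i·M_(i+1) = 6(Δ_i − Δ_(i-1)) read
  2·M_0 + 6·M_1 + 1·M_2 = 6(Δ_1 - Δ_0) = 66
  1·M_1 + 4·M_2 + 1·M_3 = 6(Δ_2 - Δ_1) = -30
Clamped end conditions give two more equations: 2h_0·M_0 + h_0·M_1 = 6(Δ_0 - S'(0)) = -48 and h_2·M_2 + 2h_2·M_3 = 6(S'(4) - Δ_2) = 6.
Solving the tridiagonal system: M_0 = -248/11, M_1 = 232/11, M_2 = -170/11, M_3 = 118/11.
On [2, 3], S(x) = -4 + 39/11·(x - 2) + 116/11·(x - 2)² - 67/11·(x - 2)³.
With (x - 2) = 1/4: S(9/4) = -1795/704.

-2.5497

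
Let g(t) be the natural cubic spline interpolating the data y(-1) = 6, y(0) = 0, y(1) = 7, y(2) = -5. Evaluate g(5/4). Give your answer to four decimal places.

Put M_i = g'' at the i-th knot. Here h = (1, 1, 1) and Δ = (-6, 7, -12), so the interior equations h_(i-1)·M_(i-1) + 2(h_(i-1)+h_i)·M_i + h_i·M_(i+1) = 6(Δ_i − Δ_(i-1)) read
  1·M_0 + 4·M_1 + 1·M_2 = 6(Δ_1 - Δ_0) = 78
  1·M_1 + 4·M_2 + 1·M_3 = 6(Δ_2 - Δ_1) = -114
Natural end conditions: M_0 = M_3 = 0.
Solving: M_0 = 0, M_1 = 142/5, M_2 = -178/5, M_3 = 0.
On [1, 2], g(t) = 7 - 2/15·(t - 1) - 89/5·(t - 1)² + 89/15·(t - 1)³.
With (t - 1) = 1/4: g(5/4) = 1903/320.

5.9469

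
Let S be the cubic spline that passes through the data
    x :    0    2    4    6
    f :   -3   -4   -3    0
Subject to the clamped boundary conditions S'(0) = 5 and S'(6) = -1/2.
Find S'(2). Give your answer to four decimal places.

-1.7667

With M_i denoting the second derivative at x_i, h_i = 2, 2, 2, and Δ_i = (y_(i+1) − y_i)/h_i = -1/2, 1/2, 3/2:
  2·M_0 + 8·M_1 + 2·M_2 = 6(Δ_1 - Δ_0) = 6
  2·M_1 + 8·M_2 + 2·M_3 = 6(Δ_2 - Δ_1) = 6
Clamped end conditions give two more equations: 2h_0·M_0 + h_0·M_1 = 6(Δ_0 - S'(0)) = -33 and h_2·M_2 + 2h_2·M_3 = 6(S'(6) - Δ_2) = -12.
Solving: M_0 = -146/15, M_1 = 89/30, M_2 = 13/15, M_3 = -103/30.
On [2, 4], S'(x) = b_1 + 2c_1·(x - 2) + 3d_1·(x - 2)² with b_1 = Δ_1 - h_1(2M_1 + M_2)/6 = -53/30, c_1 = M_1/2 = 89/60, d_1 = (M_2 - M_1)/(6h_1) = -7/40. So S'(2) = -53/30.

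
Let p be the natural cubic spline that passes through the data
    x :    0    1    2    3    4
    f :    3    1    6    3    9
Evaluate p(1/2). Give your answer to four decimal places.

1.0223

Put m_i = p'' at the i-th knot. Here h = (1, 1, 1, 1) and Δ = (-2, 5, -3, 6), so the interior equations h_(i-1)·m_(i-1) + 2(h_(i-1)+h_i)·m_i + h_i·m_(i+1) = 6(Δ_i − Δ_(i-1)) read
  1·m_0 + 4·m_1 + 1·m_2 = 6(Δ_1 - Δ_0) = 42
  1·m_1 + 4·m_2 + 1·m_3 = 6(Δ_2 - Δ_1) = -48
  1·m_2 + 4·m_3 + 1·m_4 = 6(Δ_3 - Δ_2) = 54
Natural end conditions: m_0 = m_4 = 0.
Forward elimination and back-substitution give m_0 = 0, m_1 = 219/14, m_2 = -144/7, m_3 = 261/14, m_4 = 0.
On [0, 1], p(x) = 3 - 129/28·x + 0·x² + 73/28·x³.
With x = 1/2: p(1/2) = 229/224.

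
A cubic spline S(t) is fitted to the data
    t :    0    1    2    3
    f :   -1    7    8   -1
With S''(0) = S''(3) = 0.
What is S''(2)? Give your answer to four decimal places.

-13.2000

Write M_i for S''(x_i). With h_i = 1, 1, 1 and divided differences Δ_i = 8, 1, -9, the continuity of S' gives the tridiagonal system
  1·M_0 + 4·M_1 + 1·M_2 = 6(Δ_1 - Δ_0) = -42
  1·M_1 + 4·M_2 + 1·M_3 = 6(Δ_2 - Δ_1) = -60
Natural end conditions: M_0 = M_3 = 0.
Solving the tridiagonal system: M_0 = 0, M_1 = -36/5, M_2 = -66/5, M_3 = 0.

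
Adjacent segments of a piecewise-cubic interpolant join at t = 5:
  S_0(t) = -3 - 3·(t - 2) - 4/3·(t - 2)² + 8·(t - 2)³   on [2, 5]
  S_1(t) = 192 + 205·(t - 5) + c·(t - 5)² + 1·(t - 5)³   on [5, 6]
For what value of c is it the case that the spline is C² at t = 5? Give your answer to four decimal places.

70.6667

S_0''(t) = -8/3 + 48·(t - 2), so S_0''(5) = 424/3. On the right, S_1''(5) = 2c, so c = 212/3.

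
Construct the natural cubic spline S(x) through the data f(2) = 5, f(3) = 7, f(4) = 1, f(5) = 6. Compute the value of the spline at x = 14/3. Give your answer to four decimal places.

With M_i denoting the second derivative at x_i, h_i = 1, 1, 1, and Δ_i = (y_(i+1) − y_i)/h_i = 2, -6, 5:
  1·M_0 + 4·M_1 + 1·M_2 = 6(Δ_1 - Δ_0) = -48
  1·M_1 + 4·M_2 + 1·M_3 = 6(Δ_2 - Δ_1) = 66
Natural end conditions: M_0 = M_3 = 0.
Forward elimination and back-substitution give M_0 = 0, M_1 = -86/5, M_2 = 104/5, M_3 = 0.
On [4, 5], S(x) = 1 - 29/15·(x - 4) + 52/5·(x - 4)² - 52/15·(x - 4)³.
With (x - 4) = 2/3: S(14/3) = 1339/405.

3.3062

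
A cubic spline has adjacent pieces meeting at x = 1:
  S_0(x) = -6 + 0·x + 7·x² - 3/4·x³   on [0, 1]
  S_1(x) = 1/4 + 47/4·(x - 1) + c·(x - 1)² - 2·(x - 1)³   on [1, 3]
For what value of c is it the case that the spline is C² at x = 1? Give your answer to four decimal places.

4.7500

S_0''(x) = 14 - 9/2·x, so S_0''(1) = 19/2. On the right, S_1''(1) = 2c, so c = 19/4.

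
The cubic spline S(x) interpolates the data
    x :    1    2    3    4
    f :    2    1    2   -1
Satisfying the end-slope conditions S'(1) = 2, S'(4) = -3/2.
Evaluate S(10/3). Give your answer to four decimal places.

1.1753

Put σ_i = S'' at the i-th knot. Here h = (1, 1, 1) and Δ = (-1, 1, -3), so the interior equations h_(i-1)·σ_(i-1) + 2(h_(i-1)+h_i)·σ_i + h_i·σ_(i+1) = 6(Δ_i − Δ_(i-1)) read
  1·σ_0 + 4·σ_1 + 1·σ_2 = 6(Δ_1 - Δ_0) = 12
  1·σ_1 + 4·σ_2 + 1·σ_3 = 6(Δ_2 - Δ_1) = -24
Clamped end conditions give two more equations: 2h_0·σ_0 + h_0·σ_1 = 6(Δ_0 - S'(1)) = -18 and h_2·σ_2 + 2h_2·σ_3 = 6(S'(4) - Δ_2) = 9.
Solving the tridiagonal system: σ_0 = -203/15, σ_1 = 136/15, σ_2 = -161/15, σ_3 = 148/15.
On [3, 4], S(x) = 2 - 16/15·(x - 3) - 161/30·(x - 3)² + 103/30·(x - 3)³.
With (x - 3) = 1/3: S(10/3) = 476/405.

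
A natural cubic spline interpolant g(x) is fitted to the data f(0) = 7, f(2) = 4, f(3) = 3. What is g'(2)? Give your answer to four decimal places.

Write σ_i for g''(x_i). With h_i = 2, 1 and divided differences Δ_i = -3/2, -1, the continuity of g' gives the tridiagonal system
  2·σ_0 + 6·σ_1 + 1·σ_2 = 6(Δ_1 - Δ_0) = 3
Natural end conditions: σ_0 = σ_2 = 0.
Solving the tridiagonal system: σ_0 = 0, σ_1 = 1/2, σ_2 = 0.
On [2, 3], g'(x) = b_1 + 2c_1·(x - 2) + 3d_1·(x - 2)² with b_1 = Δ_1 - h_1(2σ_1 + σ_2)/6 = -7/6, c_1 = σ_1/2 = 1/4, d_1 = (σ_2 - σ_1)/(6h_1) = -1/12. So g'(2) = -7/6.

-1.1667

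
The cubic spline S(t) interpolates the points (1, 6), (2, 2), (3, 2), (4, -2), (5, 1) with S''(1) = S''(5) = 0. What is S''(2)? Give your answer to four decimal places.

Write M_i for S''(x_i). With h_i = 1, 1, 1, 1 and divided differences Δ_i = -4, 0, -4, 3, the continuity of S' gives the tridiagonal system
  1·M_0 + 4·M_1 + 1·M_2 = 6(Δ_1 - Δ_0) = 24
  1·M_1 + 4·M_2 + 1·M_3 = 6(Δ_2 - Δ_1) = -24
  1·M_2 + 4·M_3 + 1·M_4 = 6(Δ_3 - Δ_2) = 42
Natural end conditions: M_0 = M_4 = 0.
Hence M_0 = 0, M_1 = 249/28, M_2 = -81/7, M_3 = 375/28, M_4 = 0.

8.8929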